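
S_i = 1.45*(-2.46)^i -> [1.45, -3.57, 8.77, -21.59, 53.1]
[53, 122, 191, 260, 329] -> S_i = 53 + 69*i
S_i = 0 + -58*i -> [0, -58, -116, -174, -232]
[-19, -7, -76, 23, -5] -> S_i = Random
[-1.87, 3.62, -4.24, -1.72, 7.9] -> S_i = Random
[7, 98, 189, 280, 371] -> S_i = 7 + 91*i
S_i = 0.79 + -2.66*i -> [0.79, -1.87, -4.53, -7.19, -9.85]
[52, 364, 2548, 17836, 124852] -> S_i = 52*7^i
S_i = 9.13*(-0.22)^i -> [9.13, -2.01, 0.44, -0.1, 0.02]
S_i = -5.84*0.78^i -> [-5.84, -4.56, -3.55, -2.77, -2.16]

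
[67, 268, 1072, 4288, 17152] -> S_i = 67*4^i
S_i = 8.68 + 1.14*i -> [8.68, 9.82, 10.96, 12.1, 13.24]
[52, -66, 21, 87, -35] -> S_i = Random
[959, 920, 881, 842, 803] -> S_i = 959 + -39*i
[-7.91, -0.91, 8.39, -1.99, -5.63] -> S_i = Random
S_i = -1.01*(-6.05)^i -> [-1.01, 6.11, -36.97, 223.66, -1353.14]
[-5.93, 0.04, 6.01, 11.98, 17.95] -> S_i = -5.93 + 5.97*i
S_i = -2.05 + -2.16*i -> [-2.05, -4.21, -6.37, -8.53, -10.69]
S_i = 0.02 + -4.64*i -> [0.02, -4.62, -9.26, -13.9, -18.54]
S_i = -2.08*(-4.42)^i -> [-2.08, 9.19, -40.64, 179.61, -793.88]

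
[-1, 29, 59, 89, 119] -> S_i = -1 + 30*i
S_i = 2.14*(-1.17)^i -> [2.14, -2.5, 2.93, -3.43, 4.01]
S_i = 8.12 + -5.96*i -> [8.12, 2.16, -3.8, -9.76, -15.72]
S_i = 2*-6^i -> [2, -12, 72, -432, 2592]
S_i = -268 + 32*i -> [-268, -236, -204, -172, -140]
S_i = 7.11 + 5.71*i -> [7.11, 12.82, 18.53, 24.24, 29.95]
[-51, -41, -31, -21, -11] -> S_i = -51 + 10*i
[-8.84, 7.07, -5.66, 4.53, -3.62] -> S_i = -8.84*(-0.80)^i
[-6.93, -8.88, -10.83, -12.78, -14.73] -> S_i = -6.93 + -1.95*i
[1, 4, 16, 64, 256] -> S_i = 1*4^i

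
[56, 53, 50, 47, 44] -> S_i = 56 + -3*i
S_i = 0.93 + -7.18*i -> [0.93, -6.25, -13.43, -20.61, -27.79]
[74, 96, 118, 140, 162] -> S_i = 74 + 22*i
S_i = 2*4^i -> [2, 8, 32, 128, 512]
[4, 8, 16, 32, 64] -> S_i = 4*2^i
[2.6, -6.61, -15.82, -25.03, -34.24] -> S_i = 2.60 + -9.21*i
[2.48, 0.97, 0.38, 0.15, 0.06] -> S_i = 2.48*0.39^i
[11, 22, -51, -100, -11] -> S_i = Random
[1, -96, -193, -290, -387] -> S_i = 1 + -97*i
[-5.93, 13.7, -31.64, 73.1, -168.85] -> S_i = -5.93*(-2.31)^i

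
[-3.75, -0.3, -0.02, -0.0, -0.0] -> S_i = -3.75*0.08^i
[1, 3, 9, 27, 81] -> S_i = 1*3^i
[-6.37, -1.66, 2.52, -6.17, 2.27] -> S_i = Random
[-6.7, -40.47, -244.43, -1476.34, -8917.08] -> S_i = -6.70*6.04^i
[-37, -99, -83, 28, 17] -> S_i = Random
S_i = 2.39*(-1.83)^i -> [2.39, -4.37, 8.0, -14.65, 26.8]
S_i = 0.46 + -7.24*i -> [0.46, -6.78, -14.02, -21.26, -28.5]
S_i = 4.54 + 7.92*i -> [4.54, 12.46, 20.38, 28.3, 36.22]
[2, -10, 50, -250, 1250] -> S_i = 2*-5^i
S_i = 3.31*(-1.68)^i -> [3.31, -5.56, 9.34, -15.69, 26.37]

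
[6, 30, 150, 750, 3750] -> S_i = 6*5^i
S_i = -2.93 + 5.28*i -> [-2.93, 2.35, 7.63, 12.91, 18.19]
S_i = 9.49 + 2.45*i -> [9.49, 11.94, 14.39, 16.84, 19.29]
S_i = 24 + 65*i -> [24, 89, 154, 219, 284]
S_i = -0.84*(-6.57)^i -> [-0.84, 5.52, -36.26, 238.22, -1565.1]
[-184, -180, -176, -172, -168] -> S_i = -184 + 4*i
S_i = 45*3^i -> [45, 135, 405, 1215, 3645]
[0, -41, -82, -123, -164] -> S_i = 0 + -41*i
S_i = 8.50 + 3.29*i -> [8.5, 11.79, 15.08, 18.37, 21.66]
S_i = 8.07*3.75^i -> [8.07, 30.26, 113.48, 425.57, 1595.87]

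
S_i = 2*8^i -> [2, 16, 128, 1024, 8192]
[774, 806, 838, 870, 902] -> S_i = 774 + 32*i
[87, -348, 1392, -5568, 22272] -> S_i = 87*-4^i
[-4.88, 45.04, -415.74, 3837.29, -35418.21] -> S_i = -4.88*(-9.23)^i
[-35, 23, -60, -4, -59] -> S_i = Random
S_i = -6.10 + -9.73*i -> [-6.1, -15.83, -25.56, -35.29, -45.02]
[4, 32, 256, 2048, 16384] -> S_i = 4*8^i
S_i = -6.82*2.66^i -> [-6.82, -18.14, -48.26, -128.36, -341.44]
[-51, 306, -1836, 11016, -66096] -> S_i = -51*-6^i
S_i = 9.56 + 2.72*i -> [9.56, 12.28, 15.0, 17.72, 20.44]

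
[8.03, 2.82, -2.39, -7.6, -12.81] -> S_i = 8.03 + -5.21*i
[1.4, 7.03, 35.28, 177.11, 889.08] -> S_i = 1.40*5.02^i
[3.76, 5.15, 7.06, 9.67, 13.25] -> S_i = 3.76*1.37^i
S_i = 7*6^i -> [7, 42, 252, 1512, 9072]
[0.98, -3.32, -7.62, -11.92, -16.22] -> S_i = 0.98 + -4.30*i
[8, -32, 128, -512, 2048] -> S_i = 8*-4^i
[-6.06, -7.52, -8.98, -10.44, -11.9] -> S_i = -6.06 + -1.46*i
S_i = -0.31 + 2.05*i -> [-0.31, 1.74, 3.79, 5.84, 7.89]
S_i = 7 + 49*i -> [7, 56, 105, 154, 203]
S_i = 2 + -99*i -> [2, -97, -196, -295, -394]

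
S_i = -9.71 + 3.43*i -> [-9.71, -6.28, -2.85, 0.58, 4.01]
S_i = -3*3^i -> [-3, -9, -27, -81, -243]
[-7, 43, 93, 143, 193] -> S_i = -7 + 50*i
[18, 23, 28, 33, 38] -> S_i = 18 + 5*i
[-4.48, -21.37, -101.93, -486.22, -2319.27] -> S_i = -4.48*4.77^i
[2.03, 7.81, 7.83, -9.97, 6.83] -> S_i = Random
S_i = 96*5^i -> [96, 480, 2400, 12000, 60000]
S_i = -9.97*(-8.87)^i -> [-9.97, 88.43, -784.41, 6957.71, -61714.84]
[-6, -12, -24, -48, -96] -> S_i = -6*2^i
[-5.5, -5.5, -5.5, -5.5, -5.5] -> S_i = -5.50*1.00^i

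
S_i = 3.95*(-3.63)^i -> [3.95, -14.34, 52.05, -188.94, 685.84]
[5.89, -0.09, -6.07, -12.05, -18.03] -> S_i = 5.89 + -5.98*i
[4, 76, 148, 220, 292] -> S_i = 4 + 72*i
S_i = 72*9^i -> [72, 648, 5832, 52488, 472392]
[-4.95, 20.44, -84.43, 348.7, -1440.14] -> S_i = -4.95*(-4.13)^i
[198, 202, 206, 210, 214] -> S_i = 198 + 4*i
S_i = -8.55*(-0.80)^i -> [-8.55, 6.84, -5.47, 4.38, -3.5]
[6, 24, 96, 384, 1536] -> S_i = 6*4^i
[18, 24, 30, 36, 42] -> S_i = 18 + 6*i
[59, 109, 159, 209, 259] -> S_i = 59 + 50*i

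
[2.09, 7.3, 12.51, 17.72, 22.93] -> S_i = 2.09 + 5.21*i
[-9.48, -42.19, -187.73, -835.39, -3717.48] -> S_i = -9.48*4.45^i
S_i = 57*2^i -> [57, 114, 228, 456, 912]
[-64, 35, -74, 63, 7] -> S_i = Random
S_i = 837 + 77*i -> [837, 914, 991, 1068, 1145]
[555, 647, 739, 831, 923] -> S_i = 555 + 92*i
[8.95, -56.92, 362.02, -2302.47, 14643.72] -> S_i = 8.95*(-6.36)^i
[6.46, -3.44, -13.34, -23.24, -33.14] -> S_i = 6.46 + -9.90*i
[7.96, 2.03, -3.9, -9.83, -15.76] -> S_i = 7.96 + -5.93*i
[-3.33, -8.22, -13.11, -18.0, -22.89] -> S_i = -3.33 + -4.89*i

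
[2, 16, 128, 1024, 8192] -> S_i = 2*8^i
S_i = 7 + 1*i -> [7, 8, 9, 10, 11]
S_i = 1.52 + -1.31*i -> [1.52, 0.21, -1.1, -2.41, -3.72]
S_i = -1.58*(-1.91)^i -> [-1.58, 3.02, -5.76, 11.01, -21.03]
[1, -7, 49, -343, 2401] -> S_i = 1*-7^i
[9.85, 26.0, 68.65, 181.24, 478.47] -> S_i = 9.85*2.64^i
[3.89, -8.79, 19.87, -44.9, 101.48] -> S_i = 3.89*(-2.26)^i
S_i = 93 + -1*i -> [93, 92, 91, 90, 89]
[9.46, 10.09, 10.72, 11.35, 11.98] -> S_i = 9.46 + 0.63*i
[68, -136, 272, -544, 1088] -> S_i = 68*-2^i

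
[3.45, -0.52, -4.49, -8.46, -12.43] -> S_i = 3.45 + -3.97*i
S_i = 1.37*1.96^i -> [1.37, 2.69, 5.26, 10.32, 20.22]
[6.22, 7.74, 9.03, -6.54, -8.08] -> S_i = Random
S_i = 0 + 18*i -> [0, 18, 36, 54, 72]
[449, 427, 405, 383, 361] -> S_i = 449 + -22*i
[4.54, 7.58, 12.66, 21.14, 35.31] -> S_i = 4.54*1.67^i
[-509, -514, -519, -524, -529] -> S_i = -509 + -5*i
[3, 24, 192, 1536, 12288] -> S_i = 3*8^i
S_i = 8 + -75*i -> [8, -67, -142, -217, -292]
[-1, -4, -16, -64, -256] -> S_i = -1*4^i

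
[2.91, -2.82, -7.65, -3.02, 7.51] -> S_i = Random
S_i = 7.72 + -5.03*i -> [7.72, 2.69, -2.34, -7.37, -12.4]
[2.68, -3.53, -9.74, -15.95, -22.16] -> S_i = 2.68 + -6.21*i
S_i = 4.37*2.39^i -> [4.37, 10.44, 24.96, 59.66, 142.58]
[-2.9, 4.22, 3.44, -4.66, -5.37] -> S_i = Random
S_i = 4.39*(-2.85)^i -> [4.39, -12.51, 35.66, -101.62, 289.63]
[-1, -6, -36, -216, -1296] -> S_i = -1*6^i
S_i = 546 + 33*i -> [546, 579, 612, 645, 678]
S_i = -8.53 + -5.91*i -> [-8.53, -14.44, -20.35, -26.26, -32.17]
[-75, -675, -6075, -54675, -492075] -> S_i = -75*9^i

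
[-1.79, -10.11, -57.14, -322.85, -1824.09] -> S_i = -1.79*5.65^i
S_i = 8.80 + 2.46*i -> [8.8, 11.26, 13.72, 16.18, 18.64]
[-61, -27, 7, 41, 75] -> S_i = -61 + 34*i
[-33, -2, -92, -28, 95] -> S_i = Random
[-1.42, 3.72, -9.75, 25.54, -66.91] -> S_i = -1.42*(-2.62)^i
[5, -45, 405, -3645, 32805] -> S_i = 5*-9^i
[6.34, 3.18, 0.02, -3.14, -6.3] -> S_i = 6.34 + -3.16*i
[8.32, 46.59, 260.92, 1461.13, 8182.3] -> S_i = 8.32*5.60^i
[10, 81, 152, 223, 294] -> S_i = 10 + 71*i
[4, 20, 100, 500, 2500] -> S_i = 4*5^i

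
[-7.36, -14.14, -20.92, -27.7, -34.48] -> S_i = -7.36 + -6.78*i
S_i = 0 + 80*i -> [0, 80, 160, 240, 320]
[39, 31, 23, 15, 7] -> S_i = 39 + -8*i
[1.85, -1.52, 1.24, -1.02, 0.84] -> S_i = 1.85*(-0.82)^i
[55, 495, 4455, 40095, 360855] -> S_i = 55*9^i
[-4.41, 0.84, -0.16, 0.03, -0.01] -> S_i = -4.41*(-0.19)^i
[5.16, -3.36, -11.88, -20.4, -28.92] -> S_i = 5.16 + -8.52*i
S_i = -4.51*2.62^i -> [-4.51, -11.82, -30.96, -81.11, -212.51]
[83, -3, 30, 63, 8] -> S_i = Random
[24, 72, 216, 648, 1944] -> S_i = 24*3^i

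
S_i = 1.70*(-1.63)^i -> [1.7, -2.77, 4.52, -7.36, 12.0]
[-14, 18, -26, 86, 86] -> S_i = Random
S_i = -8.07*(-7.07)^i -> [-8.07, 57.05, -403.38, 2851.88, -20162.82]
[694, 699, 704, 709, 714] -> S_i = 694 + 5*i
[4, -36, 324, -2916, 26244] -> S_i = 4*-9^i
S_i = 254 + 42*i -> [254, 296, 338, 380, 422]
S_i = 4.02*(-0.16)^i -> [4.02, -0.64, 0.1, -0.02, 0.0]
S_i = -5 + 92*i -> [-5, 87, 179, 271, 363]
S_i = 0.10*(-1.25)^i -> [0.1, -0.12, 0.16, -0.2, 0.24]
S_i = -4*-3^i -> [-4, 12, -36, 108, -324]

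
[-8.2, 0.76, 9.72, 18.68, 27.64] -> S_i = -8.20 + 8.96*i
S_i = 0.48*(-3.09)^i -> [0.48, -1.48, 4.58, -14.16, 43.76]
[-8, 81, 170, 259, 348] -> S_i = -8 + 89*i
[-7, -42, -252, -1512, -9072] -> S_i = -7*6^i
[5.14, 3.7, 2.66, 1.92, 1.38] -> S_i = 5.14*0.72^i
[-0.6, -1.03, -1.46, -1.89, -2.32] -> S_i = -0.60 + -0.43*i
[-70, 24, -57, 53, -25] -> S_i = Random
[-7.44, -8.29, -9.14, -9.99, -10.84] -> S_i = -7.44 + -0.85*i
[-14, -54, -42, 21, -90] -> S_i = Random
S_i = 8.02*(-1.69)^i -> [8.02, -13.55, 22.91, -38.71, 65.42]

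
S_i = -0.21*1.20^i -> [-0.21, -0.25, -0.3, -0.36, -0.44]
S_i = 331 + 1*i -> [331, 332, 333, 334, 335]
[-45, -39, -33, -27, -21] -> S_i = -45 + 6*i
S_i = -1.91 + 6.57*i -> [-1.91, 4.66, 11.23, 17.8, 24.37]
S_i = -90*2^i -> [-90, -180, -360, -720, -1440]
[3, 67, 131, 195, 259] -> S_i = 3 + 64*i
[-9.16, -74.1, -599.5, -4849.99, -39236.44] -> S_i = -9.16*8.09^i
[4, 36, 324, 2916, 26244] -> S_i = 4*9^i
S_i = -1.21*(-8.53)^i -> [-1.21, 10.32, -88.04, 750.99, -6405.92]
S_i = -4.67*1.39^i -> [-4.67, -6.49, -9.02, -12.54, -17.43]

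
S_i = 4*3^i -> [4, 12, 36, 108, 324]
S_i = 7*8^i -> [7, 56, 448, 3584, 28672]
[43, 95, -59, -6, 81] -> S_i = Random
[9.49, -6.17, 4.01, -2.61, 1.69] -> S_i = 9.49*(-0.65)^i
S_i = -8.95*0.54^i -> [-8.95, -4.83, -2.61, -1.41, -0.76]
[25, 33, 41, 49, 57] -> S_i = 25 + 8*i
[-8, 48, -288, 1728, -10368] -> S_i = -8*-6^i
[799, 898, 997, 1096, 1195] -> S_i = 799 + 99*i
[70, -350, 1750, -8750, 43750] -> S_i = 70*-5^i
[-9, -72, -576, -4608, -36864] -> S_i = -9*8^i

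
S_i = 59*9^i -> [59, 531, 4779, 43011, 387099]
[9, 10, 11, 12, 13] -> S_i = 9 + 1*i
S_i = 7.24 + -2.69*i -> [7.24, 4.55, 1.86, -0.83, -3.52]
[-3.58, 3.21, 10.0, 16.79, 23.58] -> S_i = -3.58 + 6.79*i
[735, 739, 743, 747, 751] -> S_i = 735 + 4*i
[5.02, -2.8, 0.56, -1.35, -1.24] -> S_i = Random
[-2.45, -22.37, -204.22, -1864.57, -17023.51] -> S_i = -2.45*9.13^i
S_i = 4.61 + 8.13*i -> [4.61, 12.74, 20.87, 29.0, 37.13]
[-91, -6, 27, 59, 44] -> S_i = Random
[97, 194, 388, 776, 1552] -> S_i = 97*2^i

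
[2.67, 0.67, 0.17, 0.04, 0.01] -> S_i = 2.67*0.25^i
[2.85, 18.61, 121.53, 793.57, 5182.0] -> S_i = 2.85*6.53^i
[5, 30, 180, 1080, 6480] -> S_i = 5*6^i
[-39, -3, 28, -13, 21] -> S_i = Random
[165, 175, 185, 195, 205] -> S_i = 165 + 10*i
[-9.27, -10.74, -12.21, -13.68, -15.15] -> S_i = -9.27 + -1.47*i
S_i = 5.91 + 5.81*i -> [5.91, 11.72, 17.53, 23.34, 29.15]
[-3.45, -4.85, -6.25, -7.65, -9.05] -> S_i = -3.45 + -1.40*i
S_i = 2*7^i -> [2, 14, 98, 686, 4802]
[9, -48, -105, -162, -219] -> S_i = 9 + -57*i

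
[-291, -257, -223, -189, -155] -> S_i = -291 + 34*i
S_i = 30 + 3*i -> [30, 33, 36, 39, 42]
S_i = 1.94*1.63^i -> [1.94, 3.16, 5.15, 8.4, 13.69]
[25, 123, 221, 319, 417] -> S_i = 25 + 98*i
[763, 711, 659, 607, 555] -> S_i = 763 + -52*i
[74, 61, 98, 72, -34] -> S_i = Random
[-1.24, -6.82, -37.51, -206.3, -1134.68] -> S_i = -1.24*5.50^i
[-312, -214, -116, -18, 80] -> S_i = -312 + 98*i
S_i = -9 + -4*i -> [-9, -13, -17, -21, -25]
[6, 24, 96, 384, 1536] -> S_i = 6*4^i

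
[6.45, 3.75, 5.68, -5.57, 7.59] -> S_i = Random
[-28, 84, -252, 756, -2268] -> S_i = -28*-3^i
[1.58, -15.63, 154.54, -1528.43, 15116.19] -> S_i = 1.58*(-9.89)^i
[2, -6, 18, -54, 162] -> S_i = 2*-3^i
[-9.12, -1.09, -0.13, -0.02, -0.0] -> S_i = -9.12*0.12^i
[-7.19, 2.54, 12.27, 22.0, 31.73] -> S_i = -7.19 + 9.73*i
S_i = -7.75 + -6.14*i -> [-7.75, -13.89, -20.03, -26.17, -32.31]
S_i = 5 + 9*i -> [5, 14, 23, 32, 41]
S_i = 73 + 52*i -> [73, 125, 177, 229, 281]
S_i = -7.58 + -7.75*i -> [-7.58, -15.33, -23.08, -30.83, -38.58]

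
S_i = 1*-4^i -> [1, -4, 16, -64, 256]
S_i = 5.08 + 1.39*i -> [5.08, 6.47, 7.86, 9.25, 10.64]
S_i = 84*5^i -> [84, 420, 2100, 10500, 52500]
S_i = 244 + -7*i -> [244, 237, 230, 223, 216]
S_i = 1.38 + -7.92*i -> [1.38, -6.54, -14.46, -22.38, -30.3]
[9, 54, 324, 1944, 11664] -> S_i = 9*6^i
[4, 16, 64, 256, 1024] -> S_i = 4*4^i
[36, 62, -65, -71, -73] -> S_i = Random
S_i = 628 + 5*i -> [628, 633, 638, 643, 648]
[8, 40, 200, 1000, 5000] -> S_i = 8*5^i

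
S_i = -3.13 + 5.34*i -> [-3.13, 2.21, 7.55, 12.89, 18.23]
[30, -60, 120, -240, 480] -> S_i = 30*-2^i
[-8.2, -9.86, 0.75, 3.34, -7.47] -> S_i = Random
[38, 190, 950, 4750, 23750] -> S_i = 38*5^i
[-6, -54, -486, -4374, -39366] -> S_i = -6*9^i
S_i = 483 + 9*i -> [483, 492, 501, 510, 519]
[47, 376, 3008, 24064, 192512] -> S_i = 47*8^i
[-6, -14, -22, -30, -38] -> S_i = -6 + -8*i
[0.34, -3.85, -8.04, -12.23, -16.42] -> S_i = 0.34 + -4.19*i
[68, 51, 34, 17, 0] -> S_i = 68 + -17*i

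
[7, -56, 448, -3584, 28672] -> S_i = 7*-8^i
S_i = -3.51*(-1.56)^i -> [-3.51, 5.48, -8.54, 13.33, -20.79]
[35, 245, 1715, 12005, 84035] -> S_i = 35*7^i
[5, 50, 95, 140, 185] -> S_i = 5 + 45*i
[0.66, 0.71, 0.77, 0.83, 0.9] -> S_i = 0.66*1.08^i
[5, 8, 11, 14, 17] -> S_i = 5 + 3*i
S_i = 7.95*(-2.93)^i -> [7.95, -23.29, 68.25, -199.97, 585.92]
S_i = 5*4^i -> [5, 20, 80, 320, 1280]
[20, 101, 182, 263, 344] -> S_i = 20 + 81*i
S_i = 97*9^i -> [97, 873, 7857, 70713, 636417]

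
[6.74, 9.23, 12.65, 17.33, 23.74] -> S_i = 6.74*1.37^i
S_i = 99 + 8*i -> [99, 107, 115, 123, 131]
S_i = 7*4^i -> [7, 28, 112, 448, 1792]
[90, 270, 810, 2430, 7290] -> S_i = 90*3^i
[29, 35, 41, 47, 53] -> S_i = 29 + 6*i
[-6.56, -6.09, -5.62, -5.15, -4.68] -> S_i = -6.56 + 0.47*i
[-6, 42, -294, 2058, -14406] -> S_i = -6*-7^i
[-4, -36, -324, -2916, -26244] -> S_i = -4*9^i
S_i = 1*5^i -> [1, 5, 25, 125, 625]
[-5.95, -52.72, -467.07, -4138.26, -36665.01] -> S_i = -5.95*8.86^i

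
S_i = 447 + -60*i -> [447, 387, 327, 267, 207]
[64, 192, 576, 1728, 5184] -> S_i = 64*3^i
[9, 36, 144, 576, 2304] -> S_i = 9*4^i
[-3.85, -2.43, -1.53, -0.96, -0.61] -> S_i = -3.85*0.63^i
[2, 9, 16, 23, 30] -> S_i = 2 + 7*i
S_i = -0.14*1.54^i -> [-0.14, -0.22, -0.33, -0.51, -0.79]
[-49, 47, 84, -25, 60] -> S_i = Random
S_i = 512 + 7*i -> [512, 519, 526, 533, 540]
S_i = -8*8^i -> [-8, -64, -512, -4096, -32768]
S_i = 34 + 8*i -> [34, 42, 50, 58, 66]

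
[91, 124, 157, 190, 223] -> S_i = 91 + 33*i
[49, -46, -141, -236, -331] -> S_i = 49 + -95*i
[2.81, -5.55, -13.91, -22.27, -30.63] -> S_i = 2.81 + -8.36*i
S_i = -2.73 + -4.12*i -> [-2.73, -6.85, -10.97, -15.09, -19.21]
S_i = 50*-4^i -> [50, -200, 800, -3200, 12800]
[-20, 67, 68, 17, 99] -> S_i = Random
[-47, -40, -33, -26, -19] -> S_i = -47 + 7*i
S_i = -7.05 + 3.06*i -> [-7.05, -3.99, -0.93, 2.13, 5.19]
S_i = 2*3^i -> [2, 6, 18, 54, 162]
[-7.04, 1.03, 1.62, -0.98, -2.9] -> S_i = Random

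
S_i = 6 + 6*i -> [6, 12, 18, 24, 30]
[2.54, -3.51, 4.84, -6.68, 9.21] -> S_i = 2.54*(-1.38)^i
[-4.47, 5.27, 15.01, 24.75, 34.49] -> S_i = -4.47 + 9.74*i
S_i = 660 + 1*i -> [660, 661, 662, 663, 664]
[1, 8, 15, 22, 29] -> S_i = 1 + 7*i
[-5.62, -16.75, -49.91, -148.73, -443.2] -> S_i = -5.62*2.98^i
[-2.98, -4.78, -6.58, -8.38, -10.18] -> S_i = -2.98 + -1.80*i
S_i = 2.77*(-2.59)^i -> [2.77, -7.17, 18.58, -48.13, 124.65]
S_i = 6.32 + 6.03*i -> [6.32, 12.35, 18.38, 24.41, 30.44]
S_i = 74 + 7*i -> [74, 81, 88, 95, 102]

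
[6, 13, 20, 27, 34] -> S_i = 6 + 7*i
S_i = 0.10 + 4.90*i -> [0.1, 5.0, 9.9, 14.8, 19.7]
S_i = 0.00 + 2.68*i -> [0.0, 2.68, 5.36, 8.04, 10.72]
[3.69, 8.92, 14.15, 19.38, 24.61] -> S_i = 3.69 + 5.23*i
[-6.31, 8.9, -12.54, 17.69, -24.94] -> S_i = -6.31*(-1.41)^i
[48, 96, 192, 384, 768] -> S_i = 48*2^i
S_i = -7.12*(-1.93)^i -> [-7.12, 13.74, -26.52, 51.19, -98.79]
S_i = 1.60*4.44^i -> [1.6, 7.1, 31.54, 140.05, 621.8]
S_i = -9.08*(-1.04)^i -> [-9.08, 9.44, -9.82, 10.21, -10.62]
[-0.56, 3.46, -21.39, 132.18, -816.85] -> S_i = -0.56*(-6.18)^i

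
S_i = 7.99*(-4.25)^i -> [7.99, -33.96, 144.32, -613.36, 2606.77]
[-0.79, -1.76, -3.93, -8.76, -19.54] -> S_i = -0.79*2.23^i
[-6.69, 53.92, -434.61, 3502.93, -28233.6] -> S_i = -6.69*(-8.06)^i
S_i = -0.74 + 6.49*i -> [-0.74, 5.75, 12.24, 18.73, 25.22]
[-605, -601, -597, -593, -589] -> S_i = -605 + 4*i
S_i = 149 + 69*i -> [149, 218, 287, 356, 425]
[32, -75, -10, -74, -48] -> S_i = Random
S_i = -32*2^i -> [-32, -64, -128, -256, -512]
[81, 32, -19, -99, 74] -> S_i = Random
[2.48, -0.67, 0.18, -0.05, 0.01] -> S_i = 2.48*(-0.27)^i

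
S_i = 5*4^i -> [5, 20, 80, 320, 1280]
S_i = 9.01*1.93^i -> [9.01, 17.39, 33.56, 64.77, 125.01]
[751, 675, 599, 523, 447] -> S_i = 751 + -76*i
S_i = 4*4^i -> [4, 16, 64, 256, 1024]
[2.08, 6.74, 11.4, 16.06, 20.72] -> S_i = 2.08 + 4.66*i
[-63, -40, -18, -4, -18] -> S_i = Random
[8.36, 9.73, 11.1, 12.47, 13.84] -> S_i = 8.36 + 1.37*i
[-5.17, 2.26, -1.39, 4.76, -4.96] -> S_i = Random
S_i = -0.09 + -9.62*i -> [-0.09, -9.71, -19.33, -28.95, -38.57]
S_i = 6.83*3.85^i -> [6.83, 26.3, 101.24, 389.77, 1500.6]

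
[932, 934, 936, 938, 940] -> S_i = 932 + 2*i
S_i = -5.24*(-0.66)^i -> [-5.24, 3.46, -2.28, 1.51, -0.99]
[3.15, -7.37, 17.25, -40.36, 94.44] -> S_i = 3.15*(-2.34)^i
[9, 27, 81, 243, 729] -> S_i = 9*3^i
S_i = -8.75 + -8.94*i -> [-8.75, -17.69, -26.63, -35.57, -44.51]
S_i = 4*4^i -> [4, 16, 64, 256, 1024]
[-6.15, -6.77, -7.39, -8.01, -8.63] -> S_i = -6.15 + -0.62*i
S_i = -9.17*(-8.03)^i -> [-9.17, 73.64, -591.29, 4748.06, -38126.9]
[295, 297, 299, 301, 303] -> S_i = 295 + 2*i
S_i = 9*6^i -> [9, 54, 324, 1944, 11664]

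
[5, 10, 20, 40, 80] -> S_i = 5*2^i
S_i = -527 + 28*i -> [-527, -499, -471, -443, -415]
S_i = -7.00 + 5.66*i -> [-7.0, -1.34, 4.32, 9.98, 15.64]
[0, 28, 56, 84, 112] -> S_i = 0 + 28*i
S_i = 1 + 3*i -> [1, 4, 7, 10, 13]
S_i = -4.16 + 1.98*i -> [-4.16, -2.18, -0.2, 1.78, 3.76]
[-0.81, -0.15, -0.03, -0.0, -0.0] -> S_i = -0.81*0.18^i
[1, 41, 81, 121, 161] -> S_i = 1 + 40*i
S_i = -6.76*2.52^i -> [-6.76, -17.04, -42.93, -108.18, -272.61]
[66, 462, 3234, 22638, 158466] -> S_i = 66*7^i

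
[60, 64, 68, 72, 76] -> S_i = 60 + 4*i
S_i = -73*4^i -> [-73, -292, -1168, -4672, -18688]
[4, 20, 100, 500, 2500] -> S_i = 4*5^i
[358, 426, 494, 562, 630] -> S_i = 358 + 68*i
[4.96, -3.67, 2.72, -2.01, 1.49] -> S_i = 4.96*(-0.74)^i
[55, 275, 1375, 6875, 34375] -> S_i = 55*5^i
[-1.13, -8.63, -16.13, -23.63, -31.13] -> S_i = -1.13 + -7.50*i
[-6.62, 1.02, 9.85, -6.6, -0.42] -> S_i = Random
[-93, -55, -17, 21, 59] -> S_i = -93 + 38*i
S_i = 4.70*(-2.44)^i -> [4.7, -11.47, 27.98, -68.28, 166.59]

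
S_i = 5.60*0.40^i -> [5.6, 2.24, 0.9, 0.36, 0.14]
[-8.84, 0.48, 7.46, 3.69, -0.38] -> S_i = Random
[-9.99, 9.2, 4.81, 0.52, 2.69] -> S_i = Random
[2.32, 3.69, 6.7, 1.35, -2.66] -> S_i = Random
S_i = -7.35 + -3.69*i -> [-7.35, -11.04, -14.73, -18.42, -22.11]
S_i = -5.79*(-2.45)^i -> [-5.79, 14.19, -34.75, 85.15, -208.61]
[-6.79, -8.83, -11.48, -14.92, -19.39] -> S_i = -6.79*1.30^i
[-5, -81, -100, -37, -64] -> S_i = Random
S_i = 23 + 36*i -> [23, 59, 95, 131, 167]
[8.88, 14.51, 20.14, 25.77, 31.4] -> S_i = 8.88 + 5.63*i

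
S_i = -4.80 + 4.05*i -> [-4.8, -0.75, 3.3, 7.35, 11.4]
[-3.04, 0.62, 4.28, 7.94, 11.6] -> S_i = -3.04 + 3.66*i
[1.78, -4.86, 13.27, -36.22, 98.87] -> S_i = 1.78*(-2.73)^i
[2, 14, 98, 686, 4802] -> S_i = 2*7^i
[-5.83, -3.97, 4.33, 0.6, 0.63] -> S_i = Random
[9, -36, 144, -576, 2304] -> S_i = 9*-4^i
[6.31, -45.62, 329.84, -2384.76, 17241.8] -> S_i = 6.31*(-7.23)^i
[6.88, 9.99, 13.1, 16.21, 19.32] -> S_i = 6.88 + 3.11*i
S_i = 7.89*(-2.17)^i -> [7.89, -17.12, 37.15, -80.62, 174.95]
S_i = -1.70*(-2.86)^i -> [-1.7, 4.86, -13.91, 39.77, -113.74]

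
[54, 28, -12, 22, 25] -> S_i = Random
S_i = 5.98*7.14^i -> [5.98, 42.7, 304.86, 2176.69, 15541.54]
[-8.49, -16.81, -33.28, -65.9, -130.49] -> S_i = -8.49*1.98^i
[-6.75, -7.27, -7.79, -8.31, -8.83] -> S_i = -6.75 + -0.52*i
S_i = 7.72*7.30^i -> [7.72, 56.36, 411.4, 3003.21, 21923.44]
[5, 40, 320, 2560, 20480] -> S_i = 5*8^i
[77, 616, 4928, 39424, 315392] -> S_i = 77*8^i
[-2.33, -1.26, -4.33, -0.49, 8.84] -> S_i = Random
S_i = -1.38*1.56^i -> [-1.38, -2.15, -3.36, -5.24, -8.17]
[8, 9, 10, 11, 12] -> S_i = 8 + 1*i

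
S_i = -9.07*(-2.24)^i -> [-9.07, 20.32, -45.51, 101.94, -228.35]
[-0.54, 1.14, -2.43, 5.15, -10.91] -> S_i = -0.54*(-2.12)^i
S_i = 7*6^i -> [7, 42, 252, 1512, 9072]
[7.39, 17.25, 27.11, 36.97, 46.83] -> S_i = 7.39 + 9.86*i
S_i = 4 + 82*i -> [4, 86, 168, 250, 332]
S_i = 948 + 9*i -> [948, 957, 966, 975, 984]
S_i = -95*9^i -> [-95, -855, -7695, -69255, -623295]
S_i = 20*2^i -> [20, 40, 80, 160, 320]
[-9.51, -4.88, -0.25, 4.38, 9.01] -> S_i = -9.51 + 4.63*i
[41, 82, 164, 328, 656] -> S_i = 41*2^i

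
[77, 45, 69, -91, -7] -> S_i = Random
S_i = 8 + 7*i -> [8, 15, 22, 29, 36]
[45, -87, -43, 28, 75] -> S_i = Random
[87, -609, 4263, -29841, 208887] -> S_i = 87*-7^i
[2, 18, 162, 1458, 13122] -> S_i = 2*9^i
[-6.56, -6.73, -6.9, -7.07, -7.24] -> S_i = -6.56 + -0.17*i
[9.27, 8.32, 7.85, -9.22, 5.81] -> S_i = Random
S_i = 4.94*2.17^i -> [4.94, 10.72, 23.26, 50.48, 109.54]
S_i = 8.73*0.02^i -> [8.73, 0.17, 0.0, 0.0, 0.0]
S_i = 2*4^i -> [2, 8, 32, 128, 512]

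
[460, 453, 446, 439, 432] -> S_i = 460 + -7*i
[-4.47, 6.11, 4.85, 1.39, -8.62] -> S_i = Random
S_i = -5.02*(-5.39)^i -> [-5.02, 27.06, -145.84, 786.09, -4237.0]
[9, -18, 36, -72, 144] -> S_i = 9*-2^i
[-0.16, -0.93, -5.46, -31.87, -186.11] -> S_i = -0.16*5.84^i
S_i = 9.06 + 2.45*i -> [9.06, 11.51, 13.96, 16.41, 18.86]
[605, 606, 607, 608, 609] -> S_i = 605 + 1*i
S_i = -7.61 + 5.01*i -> [-7.61, -2.6, 2.41, 7.42, 12.43]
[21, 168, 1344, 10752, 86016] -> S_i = 21*8^i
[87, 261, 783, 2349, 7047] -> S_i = 87*3^i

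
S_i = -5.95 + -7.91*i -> [-5.95, -13.86, -21.77, -29.68, -37.59]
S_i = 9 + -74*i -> [9, -65, -139, -213, -287]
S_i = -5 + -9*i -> [-5, -14, -23, -32, -41]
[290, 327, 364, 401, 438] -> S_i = 290 + 37*i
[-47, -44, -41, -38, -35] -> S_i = -47 + 3*i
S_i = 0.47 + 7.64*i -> [0.47, 8.11, 15.75, 23.39, 31.03]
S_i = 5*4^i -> [5, 20, 80, 320, 1280]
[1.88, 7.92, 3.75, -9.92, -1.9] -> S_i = Random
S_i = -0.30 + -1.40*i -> [-0.3, -1.7, -3.1, -4.5, -5.9]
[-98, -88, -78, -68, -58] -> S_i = -98 + 10*i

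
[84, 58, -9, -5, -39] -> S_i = Random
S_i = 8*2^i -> [8, 16, 32, 64, 128]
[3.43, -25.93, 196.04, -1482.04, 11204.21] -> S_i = 3.43*(-7.56)^i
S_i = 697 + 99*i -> [697, 796, 895, 994, 1093]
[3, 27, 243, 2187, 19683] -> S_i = 3*9^i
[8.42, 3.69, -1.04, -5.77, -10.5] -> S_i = 8.42 + -4.73*i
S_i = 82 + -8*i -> [82, 74, 66, 58, 50]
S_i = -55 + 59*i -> [-55, 4, 63, 122, 181]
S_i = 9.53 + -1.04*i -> [9.53, 8.49, 7.45, 6.41, 5.37]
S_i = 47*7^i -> [47, 329, 2303, 16121, 112847]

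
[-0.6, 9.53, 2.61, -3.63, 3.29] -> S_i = Random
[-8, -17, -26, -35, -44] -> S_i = -8 + -9*i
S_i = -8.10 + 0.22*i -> [-8.1, -7.88, -7.66, -7.44, -7.22]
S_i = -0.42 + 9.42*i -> [-0.42, 9.0, 18.42, 27.84, 37.26]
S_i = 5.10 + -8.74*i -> [5.1, -3.64, -12.38, -21.12, -29.86]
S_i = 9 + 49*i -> [9, 58, 107, 156, 205]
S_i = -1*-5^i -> [-1, 5, -25, 125, -625]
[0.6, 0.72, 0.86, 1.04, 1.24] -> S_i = 0.60*1.20^i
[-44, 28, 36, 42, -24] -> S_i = Random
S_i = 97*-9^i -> [97, -873, 7857, -70713, 636417]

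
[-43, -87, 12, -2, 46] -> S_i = Random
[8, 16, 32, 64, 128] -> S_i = 8*2^i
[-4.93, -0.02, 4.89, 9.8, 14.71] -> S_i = -4.93 + 4.91*i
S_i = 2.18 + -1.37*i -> [2.18, 0.81, -0.56, -1.93, -3.3]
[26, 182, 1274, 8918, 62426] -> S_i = 26*7^i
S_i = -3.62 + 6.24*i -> [-3.62, 2.62, 8.86, 15.1, 21.34]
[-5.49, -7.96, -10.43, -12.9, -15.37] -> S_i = -5.49 + -2.47*i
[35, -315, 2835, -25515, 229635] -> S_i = 35*-9^i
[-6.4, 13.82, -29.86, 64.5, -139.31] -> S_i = -6.40*(-2.16)^i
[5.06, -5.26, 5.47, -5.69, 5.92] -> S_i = 5.06*(-1.04)^i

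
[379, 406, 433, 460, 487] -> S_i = 379 + 27*i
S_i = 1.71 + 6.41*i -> [1.71, 8.12, 14.53, 20.94, 27.35]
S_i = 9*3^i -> [9, 27, 81, 243, 729]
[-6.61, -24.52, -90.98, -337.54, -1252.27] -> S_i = -6.61*3.71^i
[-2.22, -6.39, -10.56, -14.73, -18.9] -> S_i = -2.22 + -4.17*i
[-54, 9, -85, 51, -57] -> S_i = Random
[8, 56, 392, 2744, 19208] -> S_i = 8*7^i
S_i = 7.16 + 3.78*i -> [7.16, 10.94, 14.72, 18.5, 22.28]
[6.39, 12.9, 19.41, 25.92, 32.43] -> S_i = 6.39 + 6.51*i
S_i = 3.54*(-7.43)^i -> [3.54, -26.3, 195.43, -1452.01, 10788.44]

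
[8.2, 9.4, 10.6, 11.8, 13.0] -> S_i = 8.20 + 1.20*i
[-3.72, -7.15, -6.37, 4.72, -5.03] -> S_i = Random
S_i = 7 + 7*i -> [7, 14, 21, 28, 35]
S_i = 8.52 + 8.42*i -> [8.52, 16.94, 25.36, 33.78, 42.2]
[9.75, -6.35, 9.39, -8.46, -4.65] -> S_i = Random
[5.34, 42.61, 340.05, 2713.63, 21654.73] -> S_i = 5.34*7.98^i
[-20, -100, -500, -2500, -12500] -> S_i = -20*5^i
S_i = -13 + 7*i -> [-13, -6, 1, 8, 15]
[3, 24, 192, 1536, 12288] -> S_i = 3*8^i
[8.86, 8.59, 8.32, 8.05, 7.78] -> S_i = 8.86 + -0.27*i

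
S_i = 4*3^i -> [4, 12, 36, 108, 324]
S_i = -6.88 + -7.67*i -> [-6.88, -14.55, -22.22, -29.89, -37.56]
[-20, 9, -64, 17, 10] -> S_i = Random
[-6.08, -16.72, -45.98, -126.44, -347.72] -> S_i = -6.08*2.75^i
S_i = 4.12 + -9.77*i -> [4.12, -5.65, -15.42, -25.19, -34.96]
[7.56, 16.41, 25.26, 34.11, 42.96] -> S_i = 7.56 + 8.85*i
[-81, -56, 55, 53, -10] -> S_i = Random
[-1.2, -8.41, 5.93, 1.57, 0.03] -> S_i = Random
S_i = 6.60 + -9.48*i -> [6.6, -2.88, -12.36, -21.84, -31.32]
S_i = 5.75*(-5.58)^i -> [5.75, -32.08, 179.03, -999.01, 5574.48]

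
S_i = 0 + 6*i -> [0, 6, 12, 18, 24]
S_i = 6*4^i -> [6, 24, 96, 384, 1536]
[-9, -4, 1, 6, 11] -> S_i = -9 + 5*i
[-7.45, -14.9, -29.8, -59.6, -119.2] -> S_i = -7.45*2.00^i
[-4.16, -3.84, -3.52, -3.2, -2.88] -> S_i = -4.16 + 0.32*i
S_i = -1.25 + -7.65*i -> [-1.25, -8.9, -16.55, -24.2, -31.85]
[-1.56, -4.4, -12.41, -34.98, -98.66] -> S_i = -1.56*2.82^i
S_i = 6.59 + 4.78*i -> [6.59, 11.37, 16.15, 20.93, 25.71]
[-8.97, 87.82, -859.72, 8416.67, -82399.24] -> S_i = -8.97*(-9.79)^i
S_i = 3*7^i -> [3, 21, 147, 1029, 7203]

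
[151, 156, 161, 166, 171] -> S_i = 151 + 5*i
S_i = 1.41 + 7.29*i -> [1.41, 8.7, 15.99, 23.28, 30.57]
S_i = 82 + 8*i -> [82, 90, 98, 106, 114]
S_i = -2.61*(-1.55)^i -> [-2.61, 4.05, -6.27, 9.72, -15.06]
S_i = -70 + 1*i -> [-70, -69, -68, -67, -66]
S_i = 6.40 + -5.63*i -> [6.4, 0.77, -4.86, -10.49, -16.12]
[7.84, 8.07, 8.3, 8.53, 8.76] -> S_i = 7.84 + 0.23*i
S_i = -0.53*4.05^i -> [-0.53, -2.15, -8.69, -35.21, -142.59]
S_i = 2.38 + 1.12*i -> [2.38, 3.5, 4.62, 5.74, 6.86]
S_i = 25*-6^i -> [25, -150, 900, -5400, 32400]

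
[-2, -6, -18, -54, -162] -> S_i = -2*3^i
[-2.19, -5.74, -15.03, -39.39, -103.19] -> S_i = -2.19*2.62^i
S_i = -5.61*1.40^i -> [-5.61, -7.85, -11.0, -15.39, -21.55]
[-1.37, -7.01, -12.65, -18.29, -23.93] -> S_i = -1.37 + -5.64*i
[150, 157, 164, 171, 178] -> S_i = 150 + 7*i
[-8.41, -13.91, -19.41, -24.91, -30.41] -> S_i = -8.41 + -5.50*i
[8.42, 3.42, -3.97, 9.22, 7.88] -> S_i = Random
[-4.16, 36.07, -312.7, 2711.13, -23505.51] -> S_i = -4.16*(-8.67)^i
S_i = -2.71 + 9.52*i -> [-2.71, 6.81, 16.33, 25.85, 35.37]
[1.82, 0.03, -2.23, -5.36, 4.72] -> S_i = Random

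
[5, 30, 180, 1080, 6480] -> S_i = 5*6^i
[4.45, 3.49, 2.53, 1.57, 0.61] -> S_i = 4.45 + -0.96*i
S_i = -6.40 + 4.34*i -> [-6.4, -2.06, 2.28, 6.62, 10.96]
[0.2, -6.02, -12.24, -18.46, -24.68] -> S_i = 0.20 + -6.22*i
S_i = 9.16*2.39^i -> [9.16, 21.89, 52.32, 125.05, 298.87]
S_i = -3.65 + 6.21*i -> [-3.65, 2.56, 8.77, 14.98, 21.19]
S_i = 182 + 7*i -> [182, 189, 196, 203, 210]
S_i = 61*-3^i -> [61, -183, 549, -1647, 4941]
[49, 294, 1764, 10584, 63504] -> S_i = 49*6^i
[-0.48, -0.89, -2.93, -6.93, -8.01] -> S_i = Random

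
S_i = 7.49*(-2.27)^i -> [7.49, -17.0, 38.6, -87.61, 198.88]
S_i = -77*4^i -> [-77, -308, -1232, -4928, -19712]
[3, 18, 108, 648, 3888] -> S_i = 3*6^i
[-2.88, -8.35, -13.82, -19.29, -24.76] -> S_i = -2.88 + -5.47*i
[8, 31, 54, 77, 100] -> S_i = 8 + 23*i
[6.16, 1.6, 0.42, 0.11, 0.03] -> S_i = 6.16*0.26^i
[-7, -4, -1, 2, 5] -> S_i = -7 + 3*i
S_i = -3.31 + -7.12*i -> [-3.31, -10.43, -17.55, -24.67, -31.79]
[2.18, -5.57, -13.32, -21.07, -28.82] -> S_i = 2.18 + -7.75*i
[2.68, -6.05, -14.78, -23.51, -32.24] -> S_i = 2.68 + -8.73*i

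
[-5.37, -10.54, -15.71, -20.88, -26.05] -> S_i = -5.37 + -5.17*i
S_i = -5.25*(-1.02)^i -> [-5.25, 5.36, -5.46, 5.57, -5.68]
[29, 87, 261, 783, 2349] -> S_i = 29*3^i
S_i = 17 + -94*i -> [17, -77, -171, -265, -359]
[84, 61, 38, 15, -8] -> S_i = 84 + -23*i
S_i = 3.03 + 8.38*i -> [3.03, 11.41, 19.79, 28.17, 36.55]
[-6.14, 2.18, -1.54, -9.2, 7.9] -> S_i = Random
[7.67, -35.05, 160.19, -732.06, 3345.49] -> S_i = 7.67*(-4.57)^i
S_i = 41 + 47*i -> [41, 88, 135, 182, 229]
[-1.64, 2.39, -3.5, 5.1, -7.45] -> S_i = -1.64*(-1.46)^i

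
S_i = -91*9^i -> [-91, -819, -7371, -66339, -597051]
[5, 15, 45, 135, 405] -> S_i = 5*3^i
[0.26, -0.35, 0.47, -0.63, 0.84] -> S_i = 0.26*(-1.34)^i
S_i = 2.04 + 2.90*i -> [2.04, 4.94, 7.84, 10.74, 13.64]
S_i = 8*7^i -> [8, 56, 392, 2744, 19208]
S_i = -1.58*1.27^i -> [-1.58, -2.01, -2.55, -3.24, -4.11]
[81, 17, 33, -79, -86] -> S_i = Random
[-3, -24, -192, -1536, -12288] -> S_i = -3*8^i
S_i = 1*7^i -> [1, 7, 49, 343, 2401]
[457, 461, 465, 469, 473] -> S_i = 457 + 4*i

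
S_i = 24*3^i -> [24, 72, 216, 648, 1944]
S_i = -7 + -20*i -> [-7, -27, -47, -67, -87]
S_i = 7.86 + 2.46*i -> [7.86, 10.32, 12.78, 15.24, 17.7]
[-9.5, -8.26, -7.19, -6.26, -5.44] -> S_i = -9.50*0.87^i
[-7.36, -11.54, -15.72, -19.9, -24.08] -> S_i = -7.36 + -4.18*i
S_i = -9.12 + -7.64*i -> [-9.12, -16.76, -24.4, -32.04, -39.68]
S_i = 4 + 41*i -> [4, 45, 86, 127, 168]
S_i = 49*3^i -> [49, 147, 441, 1323, 3969]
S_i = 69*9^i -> [69, 621, 5589, 50301, 452709]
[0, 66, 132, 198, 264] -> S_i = 0 + 66*i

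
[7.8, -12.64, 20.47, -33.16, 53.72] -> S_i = 7.80*(-1.62)^i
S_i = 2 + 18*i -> [2, 20, 38, 56, 74]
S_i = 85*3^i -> [85, 255, 765, 2295, 6885]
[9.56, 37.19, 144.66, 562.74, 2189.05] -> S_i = 9.56*3.89^i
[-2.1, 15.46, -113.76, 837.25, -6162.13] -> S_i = -2.10*(-7.36)^i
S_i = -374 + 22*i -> [-374, -352, -330, -308, -286]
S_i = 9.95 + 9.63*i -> [9.95, 19.58, 29.21, 38.84, 48.47]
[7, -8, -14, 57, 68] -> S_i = Random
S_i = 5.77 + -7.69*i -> [5.77, -1.92, -9.61, -17.3, -24.99]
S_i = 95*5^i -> [95, 475, 2375, 11875, 59375]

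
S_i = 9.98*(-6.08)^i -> [9.98, -60.68, 368.92, -2243.06, 13637.82]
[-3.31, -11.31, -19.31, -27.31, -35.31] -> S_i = -3.31 + -8.00*i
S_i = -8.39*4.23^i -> [-8.39, -35.49, -150.12, -635.01, -2686.11]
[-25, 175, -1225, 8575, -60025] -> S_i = -25*-7^i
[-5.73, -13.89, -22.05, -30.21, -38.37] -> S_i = -5.73 + -8.16*i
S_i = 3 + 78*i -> [3, 81, 159, 237, 315]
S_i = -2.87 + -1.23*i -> [-2.87, -4.1, -5.33, -6.56, -7.79]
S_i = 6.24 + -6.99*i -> [6.24, -0.75, -7.74, -14.73, -21.72]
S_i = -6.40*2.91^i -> [-6.4, -18.62, -54.2, -157.71, -458.94]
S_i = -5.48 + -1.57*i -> [-5.48, -7.05, -8.62, -10.19, -11.76]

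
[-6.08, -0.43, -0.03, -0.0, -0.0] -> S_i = -6.08*0.07^i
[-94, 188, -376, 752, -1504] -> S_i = -94*-2^i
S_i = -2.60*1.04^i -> [-2.6, -2.7, -2.81, -2.92, -3.04]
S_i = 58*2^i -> [58, 116, 232, 464, 928]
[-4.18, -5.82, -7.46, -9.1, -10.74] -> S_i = -4.18 + -1.64*i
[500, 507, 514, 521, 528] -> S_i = 500 + 7*i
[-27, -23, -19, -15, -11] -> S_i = -27 + 4*i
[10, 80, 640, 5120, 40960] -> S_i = 10*8^i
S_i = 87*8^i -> [87, 696, 5568, 44544, 356352]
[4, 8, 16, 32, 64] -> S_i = 4*2^i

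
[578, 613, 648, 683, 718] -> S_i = 578 + 35*i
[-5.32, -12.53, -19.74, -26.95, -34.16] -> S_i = -5.32 + -7.21*i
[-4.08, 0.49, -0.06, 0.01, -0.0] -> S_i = -4.08*(-0.12)^i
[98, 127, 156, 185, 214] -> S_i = 98 + 29*i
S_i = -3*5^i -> [-3, -15, -75, -375, -1875]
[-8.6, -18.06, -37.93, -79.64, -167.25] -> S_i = -8.60*2.10^i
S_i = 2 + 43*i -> [2, 45, 88, 131, 174]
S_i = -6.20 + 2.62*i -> [-6.2, -3.58, -0.96, 1.66, 4.28]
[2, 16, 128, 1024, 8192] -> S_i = 2*8^i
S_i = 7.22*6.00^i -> [7.22, 43.32, 259.92, 1559.52, 9357.12]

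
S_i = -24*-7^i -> [-24, 168, -1176, 8232, -57624]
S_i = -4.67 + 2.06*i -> [-4.67, -2.61, -0.55, 1.51, 3.57]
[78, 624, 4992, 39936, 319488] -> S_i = 78*8^i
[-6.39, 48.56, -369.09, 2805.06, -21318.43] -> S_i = -6.39*(-7.60)^i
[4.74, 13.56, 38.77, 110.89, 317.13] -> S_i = 4.74*2.86^i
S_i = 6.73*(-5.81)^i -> [6.73, -39.1, 227.18, -1319.91, 7668.66]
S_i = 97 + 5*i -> [97, 102, 107, 112, 117]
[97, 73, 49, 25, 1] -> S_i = 97 + -24*i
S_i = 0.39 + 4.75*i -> [0.39, 5.14, 9.89, 14.64, 19.39]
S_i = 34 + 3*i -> [34, 37, 40, 43, 46]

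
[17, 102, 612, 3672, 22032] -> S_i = 17*6^i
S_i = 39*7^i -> [39, 273, 1911, 13377, 93639]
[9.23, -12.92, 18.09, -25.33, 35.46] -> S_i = 9.23*(-1.40)^i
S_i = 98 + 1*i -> [98, 99, 100, 101, 102]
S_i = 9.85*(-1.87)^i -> [9.85, -18.42, 34.44, -64.41, 120.45]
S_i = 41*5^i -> [41, 205, 1025, 5125, 25625]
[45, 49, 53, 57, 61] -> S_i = 45 + 4*i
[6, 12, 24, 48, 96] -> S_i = 6*2^i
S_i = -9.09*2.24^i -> [-9.09, -20.36, -45.61, -102.17, -228.85]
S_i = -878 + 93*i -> [-878, -785, -692, -599, -506]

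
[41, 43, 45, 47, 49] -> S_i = 41 + 2*i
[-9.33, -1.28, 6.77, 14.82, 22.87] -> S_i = -9.33 + 8.05*i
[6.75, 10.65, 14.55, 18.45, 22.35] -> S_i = 6.75 + 3.90*i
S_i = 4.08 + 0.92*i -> [4.08, 5.0, 5.92, 6.84, 7.76]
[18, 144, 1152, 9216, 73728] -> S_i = 18*8^i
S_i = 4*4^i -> [4, 16, 64, 256, 1024]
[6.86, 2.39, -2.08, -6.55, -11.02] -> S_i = 6.86 + -4.47*i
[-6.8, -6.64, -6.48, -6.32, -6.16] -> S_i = -6.80 + 0.16*i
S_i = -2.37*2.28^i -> [-2.37, -5.4, -12.32, -28.09, -64.05]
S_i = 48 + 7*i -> [48, 55, 62, 69, 76]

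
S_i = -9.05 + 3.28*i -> [-9.05, -5.77, -2.49, 0.79, 4.07]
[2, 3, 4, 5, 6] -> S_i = 2 + 1*i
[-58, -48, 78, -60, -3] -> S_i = Random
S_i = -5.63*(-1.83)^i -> [-5.63, 10.3, -18.85, 34.5, -63.14]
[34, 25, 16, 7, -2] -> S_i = 34 + -9*i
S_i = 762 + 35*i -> [762, 797, 832, 867, 902]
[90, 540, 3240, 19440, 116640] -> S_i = 90*6^i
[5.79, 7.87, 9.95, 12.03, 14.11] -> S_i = 5.79 + 2.08*i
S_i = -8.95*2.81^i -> [-8.95, -25.15, -70.67, -198.58, -558.02]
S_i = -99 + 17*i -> [-99, -82, -65, -48, -31]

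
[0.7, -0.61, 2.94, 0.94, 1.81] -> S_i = Random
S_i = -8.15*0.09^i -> [-8.15, -0.73, -0.07, -0.01, -0.0]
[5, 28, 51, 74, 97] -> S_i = 5 + 23*i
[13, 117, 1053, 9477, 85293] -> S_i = 13*9^i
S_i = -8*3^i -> [-8, -24, -72, -216, -648]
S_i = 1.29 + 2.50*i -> [1.29, 3.79, 6.29, 8.79, 11.29]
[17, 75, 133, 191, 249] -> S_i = 17 + 58*i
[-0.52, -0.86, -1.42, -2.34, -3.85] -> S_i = -0.52*1.65^i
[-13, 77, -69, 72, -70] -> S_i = Random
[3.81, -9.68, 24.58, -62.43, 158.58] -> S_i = 3.81*(-2.54)^i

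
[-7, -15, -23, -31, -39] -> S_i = -7 + -8*i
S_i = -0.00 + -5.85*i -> [-0.0, -5.85, -11.7, -17.55, -23.4]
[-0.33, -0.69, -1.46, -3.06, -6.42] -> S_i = -0.33*2.10^i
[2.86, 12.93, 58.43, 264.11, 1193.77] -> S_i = 2.86*4.52^i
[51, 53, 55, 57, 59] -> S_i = 51 + 2*i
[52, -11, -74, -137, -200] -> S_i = 52 + -63*i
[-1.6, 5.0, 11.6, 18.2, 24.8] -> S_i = -1.60 + 6.60*i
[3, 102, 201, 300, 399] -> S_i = 3 + 99*i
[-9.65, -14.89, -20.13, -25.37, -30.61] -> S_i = -9.65 + -5.24*i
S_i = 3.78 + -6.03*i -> [3.78, -2.25, -8.28, -14.31, -20.34]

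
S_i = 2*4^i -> [2, 8, 32, 128, 512]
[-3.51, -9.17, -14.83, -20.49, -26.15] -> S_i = -3.51 + -5.66*i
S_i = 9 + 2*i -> [9, 11, 13, 15, 17]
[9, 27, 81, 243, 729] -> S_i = 9*3^i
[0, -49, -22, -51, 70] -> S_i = Random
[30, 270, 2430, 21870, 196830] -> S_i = 30*9^i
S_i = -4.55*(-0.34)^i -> [-4.55, 1.55, -0.53, 0.18, -0.06]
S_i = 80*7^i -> [80, 560, 3920, 27440, 192080]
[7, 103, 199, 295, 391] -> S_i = 7 + 96*i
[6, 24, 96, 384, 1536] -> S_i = 6*4^i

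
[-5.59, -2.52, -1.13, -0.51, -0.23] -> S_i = -5.59*0.45^i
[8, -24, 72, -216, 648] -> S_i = 8*-3^i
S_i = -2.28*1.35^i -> [-2.28, -3.08, -4.16, -5.61, -7.57]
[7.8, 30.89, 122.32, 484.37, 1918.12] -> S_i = 7.80*3.96^i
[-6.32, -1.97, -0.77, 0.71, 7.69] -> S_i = Random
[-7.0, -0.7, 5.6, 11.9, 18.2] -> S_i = -7.00 + 6.30*i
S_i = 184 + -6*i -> [184, 178, 172, 166, 160]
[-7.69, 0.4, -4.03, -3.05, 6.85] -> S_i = Random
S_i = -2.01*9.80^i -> [-2.01, -19.7, -193.04, -1891.8, -18539.6]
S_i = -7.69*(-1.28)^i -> [-7.69, 9.84, -12.6, 16.13, -20.64]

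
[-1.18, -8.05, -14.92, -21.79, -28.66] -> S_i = -1.18 + -6.87*i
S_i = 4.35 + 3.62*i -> [4.35, 7.97, 11.59, 15.21, 18.83]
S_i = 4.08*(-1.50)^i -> [4.08, -6.12, 9.18, -13.77, 20.66]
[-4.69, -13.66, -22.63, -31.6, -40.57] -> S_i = -4.69 + -8.97*i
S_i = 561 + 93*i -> [561, 654, 747, 840, 933]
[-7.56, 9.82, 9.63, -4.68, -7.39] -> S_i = Random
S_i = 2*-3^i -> [2, -6, 18, -54, 162]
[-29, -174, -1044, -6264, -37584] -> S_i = -29*6^i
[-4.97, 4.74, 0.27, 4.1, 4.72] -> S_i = Random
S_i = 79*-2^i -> [79, -158, 316, -632, 1264]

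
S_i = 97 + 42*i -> [97, 139, 181, 223, 265]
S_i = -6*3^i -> [-6, -18, -54, -162, -486]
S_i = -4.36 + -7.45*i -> [-4.36, -11.81, -19.26, -26.71, -34.16]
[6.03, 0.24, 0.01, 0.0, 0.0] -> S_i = 6.03*0.04^i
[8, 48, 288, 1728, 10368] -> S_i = 8*6^i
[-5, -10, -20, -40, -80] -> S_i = -5*2^i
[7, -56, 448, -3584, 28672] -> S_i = 7*-8^i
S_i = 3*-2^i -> [3, -6, 12, -24, 48]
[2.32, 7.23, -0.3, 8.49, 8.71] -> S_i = Random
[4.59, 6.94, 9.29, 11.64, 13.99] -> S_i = 4.59 + 2.35*i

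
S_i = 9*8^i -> [9, 72, 576, 4608, 36864]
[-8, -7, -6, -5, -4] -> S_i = -8 + 1*i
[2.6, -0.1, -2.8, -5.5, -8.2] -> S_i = 2.60 + -2.70*i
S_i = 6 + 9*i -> [6, 15, 24, 33, 42]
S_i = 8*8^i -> [8, 64, 512, 4096, 32768]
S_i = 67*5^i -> [67, 335, 1675, 8375, 41875]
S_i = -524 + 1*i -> [-524, -523, -522, -521, -520]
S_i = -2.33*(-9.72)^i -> [-2.33, 22.65, -220.13, 2139.71, -20797.97]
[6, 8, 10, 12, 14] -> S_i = 6 + 2*i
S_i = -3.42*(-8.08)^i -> [-3.42, 27.63, -223.28, 1804.1, -14577.11]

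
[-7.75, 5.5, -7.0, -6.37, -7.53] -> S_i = Random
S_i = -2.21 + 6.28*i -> [-2.21, 4.07, 10.35, 16.63, 22.91]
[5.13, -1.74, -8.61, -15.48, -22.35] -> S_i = 5.13 + -6.87*i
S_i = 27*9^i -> [27, 243, 2187, 19683, 177147]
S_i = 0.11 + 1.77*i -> [0.11, 1.88, 3.65, 5.42, 7.19]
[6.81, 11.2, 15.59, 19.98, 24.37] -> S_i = 6.81 + 4.39*i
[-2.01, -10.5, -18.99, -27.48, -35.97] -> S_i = -2.01 + -8.49*i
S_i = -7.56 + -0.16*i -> [-7.56, -7.72, -7.88, -8.04, -8.2]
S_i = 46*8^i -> [46, 368, 2944, 23552, 188416]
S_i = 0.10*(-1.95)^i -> [0.1, -0.2, 0.38, -0.74, 1.45]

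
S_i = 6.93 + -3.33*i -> [6.93, 3.6, 0.27, -3.06, -6.39]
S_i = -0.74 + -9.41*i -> [-0.74, -10.15, -19.56, -28.97, -38.38]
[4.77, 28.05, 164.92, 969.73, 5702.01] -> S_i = 4.77*5.88^i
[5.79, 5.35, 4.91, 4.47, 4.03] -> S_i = 5.79 + -0.44*i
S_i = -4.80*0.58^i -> [-4.8, -2.78, -1.61, -0.94, -0.54]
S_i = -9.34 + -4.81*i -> [-9.34, -14.15, -18.96, -23.77, -28.58]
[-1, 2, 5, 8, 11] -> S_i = -1 + 3*i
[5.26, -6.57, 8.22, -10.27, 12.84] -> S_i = 5.26*(-1.25)^i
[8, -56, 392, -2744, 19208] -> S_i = 8*-7^i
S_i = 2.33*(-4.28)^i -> [2.33, -9.97, 42.68, -182.68, 781.86]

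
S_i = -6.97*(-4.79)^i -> [-6.97, 33.39, -159.92, 766.02, -3669.23]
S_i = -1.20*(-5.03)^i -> [-1.2, 6.04, -30.36, 152.72, -768.16]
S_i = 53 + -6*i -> [53, 47, 41, 35, 29]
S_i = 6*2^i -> [6, 12, 24, 48, 96]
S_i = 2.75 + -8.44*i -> [2.75, -5.69, -14.13, -22.57, -31.01]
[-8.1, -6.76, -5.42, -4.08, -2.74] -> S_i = -8.10 + 1.34*i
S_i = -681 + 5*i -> [-681, -676, -671, -666, -661]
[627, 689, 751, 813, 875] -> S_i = 627 + 62*i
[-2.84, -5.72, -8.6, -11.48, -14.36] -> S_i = -2.84 + -2.88*i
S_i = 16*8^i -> [16, 128, 1024, 8192, 65536]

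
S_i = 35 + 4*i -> [35, 39, 43, 47, 51]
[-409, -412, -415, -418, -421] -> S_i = -409 + -3*i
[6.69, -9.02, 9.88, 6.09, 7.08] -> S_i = Random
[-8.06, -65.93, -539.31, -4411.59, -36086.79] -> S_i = -8.06*8.18^i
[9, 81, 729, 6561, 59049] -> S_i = 9*9^i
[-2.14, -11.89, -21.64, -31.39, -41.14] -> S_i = -2.14 + -9.75*i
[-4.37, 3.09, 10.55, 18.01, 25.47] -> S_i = -4.37 + 7.46*i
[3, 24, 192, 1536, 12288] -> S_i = 3*8^i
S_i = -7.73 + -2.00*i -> [-7.73, -9.73, -11.73, -13.73, -15.73]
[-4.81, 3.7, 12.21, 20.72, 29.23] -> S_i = -4.81 + 8.51*i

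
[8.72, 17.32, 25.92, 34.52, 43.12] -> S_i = 8.72 + 8.60*i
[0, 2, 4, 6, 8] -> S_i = 0 + 2*i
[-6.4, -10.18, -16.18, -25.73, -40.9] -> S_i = -6.40*1.59^i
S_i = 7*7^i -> [7, 49, 343, 2401, 16807]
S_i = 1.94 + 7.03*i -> [1.94, 8.97, 16.0, 23.03, 30.06]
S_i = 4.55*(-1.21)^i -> [4.55, -5.51, 6.66, -8.06, 9.75]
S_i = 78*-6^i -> [78, -468, 2808, -16848, 101088]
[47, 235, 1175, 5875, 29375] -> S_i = 47*5^i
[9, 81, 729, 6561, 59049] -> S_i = 9*9^i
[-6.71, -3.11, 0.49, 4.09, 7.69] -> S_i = -6.71 + 3.60*i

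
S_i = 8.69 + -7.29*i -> [8.69, 1.4, -5.89, -13.18, -20.47]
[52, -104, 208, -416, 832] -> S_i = 52*-2^i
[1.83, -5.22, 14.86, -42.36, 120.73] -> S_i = 1.83*(-2.85)^i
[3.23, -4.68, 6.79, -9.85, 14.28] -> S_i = 3.23*(-1.45)^i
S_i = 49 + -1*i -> [49, 48, 47, 46, 45]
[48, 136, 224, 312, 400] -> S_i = 48 + 88*i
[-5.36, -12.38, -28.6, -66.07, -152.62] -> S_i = -5.36*2.31^i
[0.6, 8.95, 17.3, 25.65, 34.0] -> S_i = 0.60 + 8.35*i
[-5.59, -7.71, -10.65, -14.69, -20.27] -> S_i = -5.59*1.38^i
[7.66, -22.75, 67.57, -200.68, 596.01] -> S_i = 7.66*(-2.97)^i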